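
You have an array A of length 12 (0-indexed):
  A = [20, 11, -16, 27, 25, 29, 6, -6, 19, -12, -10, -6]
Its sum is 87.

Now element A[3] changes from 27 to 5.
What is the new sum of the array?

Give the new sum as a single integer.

Old value at index 3: 27
New value at index 3: 5
Delta = 5 - 27 = -22
New sum = old_sum + delta = 87 + (-22) = 65

Answer: 65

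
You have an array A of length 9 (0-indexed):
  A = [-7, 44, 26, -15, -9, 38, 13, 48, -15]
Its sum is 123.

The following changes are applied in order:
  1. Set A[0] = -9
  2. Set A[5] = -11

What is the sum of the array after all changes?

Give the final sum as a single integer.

Answer: 72

Derivation:
Initial sum: 123
Change 1: A[0] -7 -> -9, delta = -2, sum = 121
Change 2: A[5] 38 -> -11, delta = -49, sum = 72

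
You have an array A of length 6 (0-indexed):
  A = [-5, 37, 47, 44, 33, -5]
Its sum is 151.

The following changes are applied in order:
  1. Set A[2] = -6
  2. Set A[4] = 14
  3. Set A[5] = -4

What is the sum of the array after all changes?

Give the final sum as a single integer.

Answer: 80

Derivation:
Initial sum: 151
Change 1: A[2] 47 -> -6, delta = -53, sum = 98
Change 2: A[4] 33 -> 14, delta = -19, sum = 79
Change 3: A[5] -5 -> -4, delta = 1, sum = 80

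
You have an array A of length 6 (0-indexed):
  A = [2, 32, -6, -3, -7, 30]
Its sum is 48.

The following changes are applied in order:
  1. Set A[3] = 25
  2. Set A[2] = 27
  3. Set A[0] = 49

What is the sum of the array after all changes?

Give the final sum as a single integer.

Initial sum: 48
Change 1: A[3] -3 -> 25, delta = 28, sum = 76
Change 2: A[2] -6 -> 27, delta = 33, sum = 109
Change 3: A[0] 2 -> 49, delta = 47, sum = 156

Answer: 156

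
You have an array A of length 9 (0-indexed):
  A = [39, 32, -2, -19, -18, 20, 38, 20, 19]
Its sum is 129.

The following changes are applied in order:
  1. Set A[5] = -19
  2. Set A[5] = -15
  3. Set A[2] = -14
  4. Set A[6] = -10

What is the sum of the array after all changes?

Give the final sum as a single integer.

Initial sum: 129
Change 1: A[5] 20 -> -19, delta = -39, sum = 90
Change 2: A[5] -19 -> -15, delta = 4, sum = 94
Change 3: A[2] -2 -> -14, delta = -12, sum = 82
Change 4: A[6] 38 -> -10, delta = -48, sum = 34

Answer: 34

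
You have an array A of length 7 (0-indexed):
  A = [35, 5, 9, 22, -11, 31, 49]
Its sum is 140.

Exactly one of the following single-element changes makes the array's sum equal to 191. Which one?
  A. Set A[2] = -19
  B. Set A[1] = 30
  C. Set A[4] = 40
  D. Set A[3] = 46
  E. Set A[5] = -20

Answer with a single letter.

Option A: A[2] 9->-19, delta=-28, new_sum=140+(-28)=112
Option B: A[1] 5->30, delta=25, new_sum=140+(25)=165
Option C: A[4] -11->40, delta=51, new_sum=140+(51)=191 <-- matches target
Option D: A[3] 22->46, delta=24, new_sum=140+(24)=164
Option E: A[5] 31->-20, delta=-51, new_sum=140+(-51)=89

Answer: C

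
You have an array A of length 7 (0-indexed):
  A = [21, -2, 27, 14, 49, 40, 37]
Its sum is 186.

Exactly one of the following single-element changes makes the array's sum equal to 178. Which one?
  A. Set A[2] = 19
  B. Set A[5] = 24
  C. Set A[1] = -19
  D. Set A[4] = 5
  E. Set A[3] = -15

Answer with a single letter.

Answer: A

Derivation:
Option A: A[2] 27->19, delta=-8, new_sum=186+(-8)=178 <-- matches target
Option B: A[5] 40->24, delta=-16, new_sum=186+(-16)=170
Option C: A[1] -2->-19, delta=-17, new_sum=186+(-17)=169
Option D: A[4] 49->5, delta=-44, new_sum=186+(-44)=142
Option E: A[3] 14->-15, delta=-29, new_sum=186+(-29)=157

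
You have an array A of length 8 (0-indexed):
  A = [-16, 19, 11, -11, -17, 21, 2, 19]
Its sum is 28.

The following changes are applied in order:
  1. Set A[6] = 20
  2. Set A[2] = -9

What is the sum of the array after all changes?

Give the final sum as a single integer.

Initial sum: 28
Change 1: A[6] 2 -> 20, delta = 18, sum = 46
Change 2: A[2] 11 -> -9, delta = -20, sum = 26

Answer: 26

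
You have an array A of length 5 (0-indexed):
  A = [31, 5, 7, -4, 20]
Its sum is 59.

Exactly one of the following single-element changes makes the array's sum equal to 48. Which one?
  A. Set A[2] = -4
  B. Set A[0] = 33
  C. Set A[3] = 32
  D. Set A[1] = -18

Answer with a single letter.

Answer: A

Derivation:
Option A: A[2] 7->-4, delta=-11, new_sum=59+(-11)=48 <-- matches target
Option B: A[0] 31->33, delta=2, new_sum=59+(2)=61
Option C: A[3] -4->32, delta=36, new_sum=59+(36)=95
Option D: A[1] 5->-18, delta=-23, new_sum=59+(-23)=36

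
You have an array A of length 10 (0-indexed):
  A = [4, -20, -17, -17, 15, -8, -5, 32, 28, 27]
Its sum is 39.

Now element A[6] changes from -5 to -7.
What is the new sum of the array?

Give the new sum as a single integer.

Answer: 37

Derivation:
Old value at index 6: -5
New value at index 6: -7
Delta = -7 - -5 = -2
New sum = old_sum + delta = 39 + (-2) = 37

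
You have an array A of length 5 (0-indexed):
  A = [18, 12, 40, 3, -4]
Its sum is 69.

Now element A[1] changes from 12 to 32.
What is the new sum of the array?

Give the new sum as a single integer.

Old value at index 1: 12
New value at index 1: 32
Delta = 32 - 12 = 20
New sum = old_sum + delta = 69 + (20) = 89

Answer: 89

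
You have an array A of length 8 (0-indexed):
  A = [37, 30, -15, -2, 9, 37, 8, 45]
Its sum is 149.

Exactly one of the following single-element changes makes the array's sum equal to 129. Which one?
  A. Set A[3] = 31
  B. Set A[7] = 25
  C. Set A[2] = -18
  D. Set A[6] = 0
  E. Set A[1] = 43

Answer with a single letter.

Option A: A[3] -2->31, delta=33, new_sum=149+(33)=182
Option B: A[7] 45->25, delta=-20, new_sum=149+(-20)=129 <-- matches target
Option C: A[2] -15->-18, delta=-3, new_sum=149+(-3)=146
Option D: A[6] 8->0, delta=-8, new_sum=149+(-8)=141
Option E: A[1] 30->43, delta=13, new_sum=149+(13)=162

Answer: B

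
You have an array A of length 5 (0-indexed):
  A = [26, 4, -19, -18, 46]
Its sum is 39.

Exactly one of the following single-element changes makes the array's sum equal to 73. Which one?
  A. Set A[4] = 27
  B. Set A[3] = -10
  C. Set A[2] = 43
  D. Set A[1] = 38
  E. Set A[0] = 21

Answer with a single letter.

Answer: D

Derivation:
Option A: A[4] 46->27, delta=-19, new_sum=39+(-19)=20
Option B: A[3] -18->-10, delta=8, new_sum=39+(8)=47
Option C: A[2] -19->43, delta=62, new_sum=39+(62)=101
Option D: A[1] 4->38, delta=34, new_sum=39+(34)=73 <-- matches target
Option E: A[0] 26->21, delta=-5, new_sum=39+(-5)=34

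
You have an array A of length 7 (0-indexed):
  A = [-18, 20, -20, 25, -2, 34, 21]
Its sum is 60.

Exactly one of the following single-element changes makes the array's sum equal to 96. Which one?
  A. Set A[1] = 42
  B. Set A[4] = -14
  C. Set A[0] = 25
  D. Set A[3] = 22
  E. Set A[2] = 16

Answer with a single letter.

Answer: E

Derivation:
Option A: A[1] 20->42, delta=22, new_sum=60+(22)=82
Option B: A[4] -2->-14, delta=-12, new_sum=60+(-12)=48
Option C: A[0] -18->25, delta=43, new_sum=60+(43)=103
Option D: A[3] 25->22, delta=-3, new_sum=60+(-3)=57
Option E: A[2] -20->16, delta=36, new_sum=60+(36)=96 <-- matches target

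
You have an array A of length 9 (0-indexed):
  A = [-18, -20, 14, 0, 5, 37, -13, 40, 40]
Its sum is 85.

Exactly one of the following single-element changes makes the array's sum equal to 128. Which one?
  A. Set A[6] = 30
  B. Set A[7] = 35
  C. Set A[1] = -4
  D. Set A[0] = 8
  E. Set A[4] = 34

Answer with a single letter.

Answer: A

Derivation:
Option A: A[6] -13->30, delta=43, new_sum=85+(43)=128 <-- matches target
Option B: A[7] 40->35, delta=-5, new_sum=85+(-5)=80
Option C: A[1] -20->-4, delta=16, new_sum=85+(16)=101
Option D: A[0] -18->8, delta=26, new_sum=85+(26)=111
Option E: A[4] 5->34, delta=29, new_sum=85+(29)=114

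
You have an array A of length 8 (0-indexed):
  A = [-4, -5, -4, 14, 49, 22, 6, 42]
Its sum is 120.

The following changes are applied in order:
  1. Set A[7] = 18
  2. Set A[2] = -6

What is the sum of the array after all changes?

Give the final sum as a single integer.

Answer: 94

Derivation:
Initial sum: 120
Change 1: A[7] 42 -> 18, delta = -24, sum = 96
Change 2: A[2] -4 -> -6, delta = -2, sum = 94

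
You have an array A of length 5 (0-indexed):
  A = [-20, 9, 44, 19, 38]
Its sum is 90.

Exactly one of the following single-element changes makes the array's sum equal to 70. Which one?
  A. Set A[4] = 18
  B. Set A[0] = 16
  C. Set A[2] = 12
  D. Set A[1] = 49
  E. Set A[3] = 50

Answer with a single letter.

Option A: A[4] 38->18, delta=-20, new_sum=90+(-20)=70 <-- matches target
Option B: A[0] -20->16, delta=36, new_sum=90+(36)=126
Option C: A[2] 44->12, delta=-32, new_sum=90+(-32)=58
Option D: A[1] 9->49, delta=40, new_sum=90+(40)=130
Option E: A[3] 19->50, delta=31, new_sum=90+(31)=121

Answer: A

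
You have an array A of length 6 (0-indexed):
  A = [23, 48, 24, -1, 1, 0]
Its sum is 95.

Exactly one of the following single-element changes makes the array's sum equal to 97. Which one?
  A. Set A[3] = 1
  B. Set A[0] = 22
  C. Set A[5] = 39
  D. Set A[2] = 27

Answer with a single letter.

Option A: A[3] -1->1, delta=2, new_sum=95+(2)=97 <-- matches target
Option B: A[0] 23->22, delta=-1, new_sum=95+(-1)=94
Option C: A[5] 0->39, delta=39, new_sum=95+(39)=134
Option D: A[2] 24->27, delta=3, new_sum=95+(3)=98

Answer: A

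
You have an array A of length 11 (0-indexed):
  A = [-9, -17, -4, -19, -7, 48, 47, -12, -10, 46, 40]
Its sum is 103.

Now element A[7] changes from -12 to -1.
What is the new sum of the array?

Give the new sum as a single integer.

Old value at index 7: -12
New value at index 7: -1
Delta = -1 - -12 = 11
New sum = old_sum + delta = 103 + (11) = 114

Answer: 114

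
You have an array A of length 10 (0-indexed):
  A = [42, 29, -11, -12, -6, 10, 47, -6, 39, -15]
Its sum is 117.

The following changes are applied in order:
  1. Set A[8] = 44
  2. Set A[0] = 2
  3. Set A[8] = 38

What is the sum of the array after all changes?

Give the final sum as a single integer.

Initial sum: 117
Change 1: A[8] 39 -> 44, delta = 5, sum = 122
Change 2: A[0] 42 -> 2, delta = -40, sum = 82
Change 3: A[8] 44 -> 38, delta = -6, sum = 76

Answer: 76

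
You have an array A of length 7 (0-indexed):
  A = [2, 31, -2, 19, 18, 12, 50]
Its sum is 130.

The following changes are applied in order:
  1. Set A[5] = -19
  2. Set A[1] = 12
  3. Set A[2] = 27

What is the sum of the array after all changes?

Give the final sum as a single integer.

Initial sum: 130
Change 1: A[5] 12 -> -19, delta = -31, sum = 99
Change 2: A[1] 31 -> 12, delta = -19, sum = 80
Change 3: A[2] -2 -> 27, delta = 29, sum = 109

Answer: 109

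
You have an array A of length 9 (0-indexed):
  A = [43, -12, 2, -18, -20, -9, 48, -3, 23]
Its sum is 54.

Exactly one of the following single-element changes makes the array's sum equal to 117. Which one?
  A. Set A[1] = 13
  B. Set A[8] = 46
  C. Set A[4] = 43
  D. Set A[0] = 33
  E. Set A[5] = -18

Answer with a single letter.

Answer: C

Derivation:
Option A: A[1] -12->13, delta=25, new_sum=54+(25)=79
Option B: A[8] 23->46, delta=23, new_sum=54+(23)=77
Option C: A[4] -20->43, delta=63, new_sum=54+(63)=117 <-- matches target
Option D: A[0] 43->33, delta=-10, new_sum=54+(-10)=44
Option E: A[5] -9->-18, delta=-9, new_sum=54+(-9)=45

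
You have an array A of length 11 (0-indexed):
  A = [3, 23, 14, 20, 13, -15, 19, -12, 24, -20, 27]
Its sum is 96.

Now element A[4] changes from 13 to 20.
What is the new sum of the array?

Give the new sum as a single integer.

Old value at index 4: 13
New value at index 4: 20
Delta = 20 - 13 = 7
New sum = old_sum + delta = 96 + (7) = 103

Answer: 103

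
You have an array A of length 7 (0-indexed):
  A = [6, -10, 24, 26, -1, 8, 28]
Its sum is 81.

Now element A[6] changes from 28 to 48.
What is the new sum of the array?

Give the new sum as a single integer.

Answer: 101

Derivation:
Old value at index 6: 28
New value at index 6: 48
Delta = 48 - 28 = 20
New sum = old_sum + delta = 81 + (20) = 101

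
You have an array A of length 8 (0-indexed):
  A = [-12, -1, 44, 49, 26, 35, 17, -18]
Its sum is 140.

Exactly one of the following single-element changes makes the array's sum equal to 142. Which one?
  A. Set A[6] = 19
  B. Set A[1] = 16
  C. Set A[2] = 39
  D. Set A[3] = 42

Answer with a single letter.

Answer: A

Derivation:
Option A: A[6] 17->19, delta=2, new_sum=140+(2)=142 <-- matches target
Option B: A[1] -1->16, delta=17, new_sum=140+(17)=157
Option C: A[2] 44->39, delta=-5, new_sum=140+(-5)=135
Option D: A[3] 49->42, delta=-7, new_sum=140+(-7)=133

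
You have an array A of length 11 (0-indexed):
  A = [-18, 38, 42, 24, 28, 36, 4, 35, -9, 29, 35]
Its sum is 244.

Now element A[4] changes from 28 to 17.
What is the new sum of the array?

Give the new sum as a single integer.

Old value at index 4: 28
New value at index 4: 17
Delta = 17 - 28 = -11
New sum = old_sum + delta = 244 + (-11) = 233

Answer: 233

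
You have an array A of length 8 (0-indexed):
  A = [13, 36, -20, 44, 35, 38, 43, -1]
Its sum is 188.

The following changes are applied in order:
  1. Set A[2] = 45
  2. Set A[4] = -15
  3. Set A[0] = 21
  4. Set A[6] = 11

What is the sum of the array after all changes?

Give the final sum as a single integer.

Answer: 179

Derivation:
Initial sum: 188
Change 1: A[2] -20 -> 45, delta = 65, sum = 253
Change 2: A[4] 35 -> -15, delta = -50, sum = 203
Change 3: A[0] 13 -> 21, delta = 8, sum = 211
Change 4: A[6] 43 -> 11, delta = -32, sum = 179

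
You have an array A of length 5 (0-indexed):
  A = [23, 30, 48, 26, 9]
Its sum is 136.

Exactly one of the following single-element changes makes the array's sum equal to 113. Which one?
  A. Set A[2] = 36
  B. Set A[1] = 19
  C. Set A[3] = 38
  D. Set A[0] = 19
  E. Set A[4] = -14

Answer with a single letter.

Answer: E

Derivation:
Option A: A[2] 48->36, delta=-12, new_sum=136+(-12)=124
Option B: A[1] 30->19, delta=-11, new_sum=136+(-11)=125
Option C: A[3] 26->38, delta=12, new_sum=136+(12)=148
Option D: A[0] 23->19, delta=-4, new_sum=136+(-4)=132
Option E: A[4] 9->-14, delta=-23, new_sum=136+(-23)=113 <-- matches target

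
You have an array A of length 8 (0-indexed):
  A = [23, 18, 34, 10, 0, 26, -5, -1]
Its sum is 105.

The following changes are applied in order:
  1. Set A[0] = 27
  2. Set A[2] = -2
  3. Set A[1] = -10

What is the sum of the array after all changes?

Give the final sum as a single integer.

Initial sum: 105
Change 1: A[0] 23 -> 27, delta = 4, sum = 109
Change 2: A[2] 34 -> -2, delta = -36, sum = 73
Change 3: A[1] 18 -> -10, delta = -28, sum = 45

Answer: 45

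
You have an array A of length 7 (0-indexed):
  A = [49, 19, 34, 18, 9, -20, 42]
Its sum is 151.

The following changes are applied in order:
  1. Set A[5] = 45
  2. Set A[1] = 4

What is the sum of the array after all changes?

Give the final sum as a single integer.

Initial sum: 151
Change 1: A[5] -20 -> 45, delta = 65, sum = 216
Change 2: A[1] 19 -> 4, delta = -15, sum = 201

Answer: 201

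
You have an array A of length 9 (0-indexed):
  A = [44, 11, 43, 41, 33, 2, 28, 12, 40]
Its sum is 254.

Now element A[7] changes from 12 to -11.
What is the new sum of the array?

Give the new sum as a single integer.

Old value at index 7: 12
New value at index 7: -11
Delta = -11 - 12 = -23
New sum = old_sum + delta = 254 + (-23) = 231

Answer: 231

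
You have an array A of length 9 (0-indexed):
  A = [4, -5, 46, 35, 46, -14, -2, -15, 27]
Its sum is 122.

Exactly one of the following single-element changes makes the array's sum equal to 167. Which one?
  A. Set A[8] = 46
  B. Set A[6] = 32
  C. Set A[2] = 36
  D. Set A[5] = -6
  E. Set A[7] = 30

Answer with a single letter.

Answer: E

Derivation:
Option A: A[8] 27->46, delta=19, new_sum=122+(19)=141
Option B: A[6] -2->32, delta=34, new_sum=122+(34)=156
Option C: A[2] 46->36, delta=-10, new_sum=122+(-10)=112
Option D: A[5] -14->-6, delta=8, new_sum=122+(8)=130
Option E: A[7] -15->30, delta=45, new_sum=122+(45)=167 <-- matches target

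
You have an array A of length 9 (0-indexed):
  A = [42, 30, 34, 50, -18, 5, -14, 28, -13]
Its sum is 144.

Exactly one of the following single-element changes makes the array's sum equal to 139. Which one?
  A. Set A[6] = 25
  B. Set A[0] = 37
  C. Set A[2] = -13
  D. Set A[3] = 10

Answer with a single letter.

Answer: B

Derivation:
Option A: A[6] -14->25, delta=39, new_sum=144+(39)=183
Option B: A[0] 42->37, delta=-5, new_sum=144+(-5)=139 <-- matches target
Option C: A[2] 34->-13, delta=-47, new_sum=144+(-47)=97
Option D: A[3] 50->10, delta=-40, new_sum=144+(-40)=104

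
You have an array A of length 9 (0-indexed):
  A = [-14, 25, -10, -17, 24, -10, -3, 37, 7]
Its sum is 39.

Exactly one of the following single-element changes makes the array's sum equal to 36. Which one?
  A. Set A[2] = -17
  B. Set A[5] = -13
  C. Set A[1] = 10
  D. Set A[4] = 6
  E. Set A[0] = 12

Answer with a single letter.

Answer: B

Derivation:
Option A: A[2] -10->-17, delta=-7, new_sum=39+(-7)=32
Option B: A[5] -10->-13, delta=-3, new_sum=39+(-3)=36 <-- matches target
Option C: A[1] 25->10, delta=-15, new_sum=39+(-15)=24
Option D: A[4] 24->6, delta=-18, new_sum=39+(-18)=21
Option E: A[0] -14->12, delta=26, new_sum=39+(26)=65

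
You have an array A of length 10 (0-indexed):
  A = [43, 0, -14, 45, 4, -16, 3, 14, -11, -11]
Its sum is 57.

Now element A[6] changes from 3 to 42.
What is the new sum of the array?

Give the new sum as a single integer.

Answer: 96

Derivation:
Old value at index 6: 3
New value at index 6: 42
Delta = 42 - 3 = 39
New sum = old_sum + delta = 57 + (39) = 96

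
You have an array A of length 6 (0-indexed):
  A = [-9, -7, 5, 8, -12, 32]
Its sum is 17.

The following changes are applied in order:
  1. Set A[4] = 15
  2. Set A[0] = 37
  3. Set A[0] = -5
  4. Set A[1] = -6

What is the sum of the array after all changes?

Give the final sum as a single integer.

Answer: 49

Derivation:
Initial sum: 17
Change 1: A[4] -12 -> 15, delta = 27, sum = 44
Change 2: A[0] -9 -> 37, delta = 46, sum = 90
Change 3: A[0] 37 -> -5, delta = -42, sum = 48
Change 4: A[1] -7 -> -6, delta = 1, sum = 49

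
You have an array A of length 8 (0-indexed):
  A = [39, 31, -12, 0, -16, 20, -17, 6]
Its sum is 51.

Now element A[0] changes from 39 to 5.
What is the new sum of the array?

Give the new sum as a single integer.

Old value at index 0: 39
New value at index 0: 5
Delta = 5 - 39 = -34
New sum = old_sum + delta = 51 + (-34) = 17

Answer: 17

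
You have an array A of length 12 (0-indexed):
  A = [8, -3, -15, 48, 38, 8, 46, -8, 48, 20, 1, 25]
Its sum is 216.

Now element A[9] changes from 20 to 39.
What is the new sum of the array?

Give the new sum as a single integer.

Answer: 235

Derivation:
Old value at index 9: 20
New value at index 9: 39
Delta = 39 - 20 = 19
New sum = old_sum + delta = 216 + (19) = 235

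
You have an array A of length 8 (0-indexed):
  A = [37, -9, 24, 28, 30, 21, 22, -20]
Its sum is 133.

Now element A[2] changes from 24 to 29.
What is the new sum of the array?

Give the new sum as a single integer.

Answer: 138

Derivation:
Old value at index 2: 24
New value at index 2: 29
Delta = 29 - 24 = 5
New sum = old_sum + delta = 133 + (5) = 138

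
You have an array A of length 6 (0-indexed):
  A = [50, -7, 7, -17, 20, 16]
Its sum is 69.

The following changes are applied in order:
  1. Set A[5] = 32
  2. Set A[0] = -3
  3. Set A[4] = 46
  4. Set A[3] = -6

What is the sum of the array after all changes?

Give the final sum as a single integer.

Initial sum: 69
Change 1: A[5] 16 -> 32, delta = 16, sum = 85
Change 2: A[0] 50 -> -3, delta = -53, sum = 32
Change 3: A[4] 20 -> 46, delta = 26, sum = 58
Change 4: A[3] -17 -> -6, delta = 11, sum = 69

Answer: 69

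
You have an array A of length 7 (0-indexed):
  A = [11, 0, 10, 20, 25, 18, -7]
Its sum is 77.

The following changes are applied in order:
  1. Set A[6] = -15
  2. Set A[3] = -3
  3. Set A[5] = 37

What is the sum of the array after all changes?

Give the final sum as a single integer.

Initial sum: 77
Change 1: A[6] -7 -> -15, delta = -8, sum = 69
Change 2: A[3] 20 -> -3, delta = -23, sum = 46
Change 3: A[5] 18 -> 37, delta = 19, sum = 65

Answer: 65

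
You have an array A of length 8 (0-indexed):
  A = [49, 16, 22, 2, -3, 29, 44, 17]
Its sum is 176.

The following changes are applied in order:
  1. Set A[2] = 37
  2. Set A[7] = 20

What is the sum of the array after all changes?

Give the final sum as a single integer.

Initial sum: 176
Change 1: A[2] 22 -> 37, delta = 15, sum = 191
Change 2: A[7] 17 -> 20, delta = 3, sum = 194

Answer: 194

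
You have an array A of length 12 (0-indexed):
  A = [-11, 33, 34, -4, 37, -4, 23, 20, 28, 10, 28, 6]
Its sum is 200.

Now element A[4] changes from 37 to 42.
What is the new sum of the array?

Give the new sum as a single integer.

Old value at index 4: 37
New value at index 4: 42
Delta = 42 - 37 = 5
New sum = old_sum + delta = 200 + (5) = 205

Answer: 205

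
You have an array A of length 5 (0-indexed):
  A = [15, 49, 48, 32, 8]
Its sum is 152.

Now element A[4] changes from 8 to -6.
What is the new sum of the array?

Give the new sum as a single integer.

Answer: 138

Derivation:
Old value at index 4: 8
New value at index 4: -6
Delta = -6 - 8 = -14
New sum = old_sum + delta = 152 + (-14) = 138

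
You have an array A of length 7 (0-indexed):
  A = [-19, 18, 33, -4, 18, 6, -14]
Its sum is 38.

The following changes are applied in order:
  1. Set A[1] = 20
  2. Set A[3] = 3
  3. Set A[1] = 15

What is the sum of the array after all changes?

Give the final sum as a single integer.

Answer: 42

Derivation:
Initial sum: 38
Change 1: A[1] 18 -> 20, delta = 2, sum = 40
Change 2: A[3] -4 -> 3, delta = 7, sum = 47
Change 3: A[1] 20 -> 15, delta = -5, sum = 42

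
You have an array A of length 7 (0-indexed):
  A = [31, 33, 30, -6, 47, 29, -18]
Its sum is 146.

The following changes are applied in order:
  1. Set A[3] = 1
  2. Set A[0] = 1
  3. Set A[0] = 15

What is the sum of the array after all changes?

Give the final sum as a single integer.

Initial sum: 146
Change 1: A[3] -6 -> 1, delta = 7, sum = 153
Change 2: A[0] 31 -> 1, delta = -30, sum = 123
Change 3: A[0] 1 -> 15, delta = 14, sum = 137

Answer: 137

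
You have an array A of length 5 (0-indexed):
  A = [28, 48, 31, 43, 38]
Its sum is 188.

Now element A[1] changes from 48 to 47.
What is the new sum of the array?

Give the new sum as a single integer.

Old value at index 1: 48
New value at index 1: 47
Delta = 47 - 48 = -1
New sum = old_sum + delta = 188 + (-1) = 187

Answer: 187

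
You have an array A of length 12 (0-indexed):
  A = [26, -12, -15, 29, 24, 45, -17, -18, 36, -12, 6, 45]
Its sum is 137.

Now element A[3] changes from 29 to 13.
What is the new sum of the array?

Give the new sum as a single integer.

Answer: 121

Derivation:
Old value at index 3: 29
New value at index 3: 13
Delta = 13 - 29 = -16
New sum = old_sum + delta = 137 + (-16) = 121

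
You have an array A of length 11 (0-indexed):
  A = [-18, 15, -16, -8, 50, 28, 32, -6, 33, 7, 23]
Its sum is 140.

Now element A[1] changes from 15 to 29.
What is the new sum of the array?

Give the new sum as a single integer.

Old value at index 1: 15
New value at index 1: 29
Delta = 29 - 15 = 14
New sum = old_sum + delta = 140 + (14) = 154

Answer: 154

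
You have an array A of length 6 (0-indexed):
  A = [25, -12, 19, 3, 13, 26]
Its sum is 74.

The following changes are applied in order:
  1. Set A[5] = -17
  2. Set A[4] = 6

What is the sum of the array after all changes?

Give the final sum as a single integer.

Answer: 24

Derivation:
Initial sum: 74
Change 1: A[5] 26 -> -17, delta = -43, sum = 31
Change 2: A[4] 13 -> 6, delta = -7, sum = 24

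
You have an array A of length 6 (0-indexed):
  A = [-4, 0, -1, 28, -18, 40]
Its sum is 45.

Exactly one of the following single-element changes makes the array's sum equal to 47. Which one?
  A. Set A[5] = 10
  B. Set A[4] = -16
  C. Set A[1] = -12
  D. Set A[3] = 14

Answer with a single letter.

Option A: A[5] 40->10, delta=-30, new_sum=45+(-30)=15
Option B: A[4] -18->-16, delta=2, new_sum=45+(2)=47 <-- matches target
Option C: A[1] 0->-12, delta=-12, new_sum=45+(-12)=33
Option D: A[3] 28->14, delta=-14, new_sum=45+(-14)=31

Answer: B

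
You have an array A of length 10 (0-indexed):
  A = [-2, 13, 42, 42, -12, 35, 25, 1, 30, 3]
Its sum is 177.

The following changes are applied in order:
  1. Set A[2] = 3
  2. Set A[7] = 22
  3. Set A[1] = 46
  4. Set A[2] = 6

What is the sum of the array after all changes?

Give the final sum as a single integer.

Answer: 195

Derivation:
Initial sum: 177
Change 1: A[2] 42 -> 3, delta = -39, sum = 138
Change 2: A[7] 1 -> 22, delta = 21, sum = 159
Change 3: A[1] 13 -> 46, delta = 33, sum = 192
Change 4: A[2] 3 -> 6, delta = 3, sum = 195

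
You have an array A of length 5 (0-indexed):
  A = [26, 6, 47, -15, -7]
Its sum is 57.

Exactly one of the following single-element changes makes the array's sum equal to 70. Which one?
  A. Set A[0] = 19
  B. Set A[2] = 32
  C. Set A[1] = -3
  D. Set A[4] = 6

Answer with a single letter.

Option A: A[0] 26->19, delta=-7, new_sum=57+(-7)=50
Option B: A[2] 47->32, delta=-15, new_sum=57+(-15)=42
Option C: A[1] 6->-3, delta=-9, new_sum=57+(-9)=48
Option D: A[4] -7->6, delta=13, new_sum=57+(13)=70 <-- matches target

Answer: D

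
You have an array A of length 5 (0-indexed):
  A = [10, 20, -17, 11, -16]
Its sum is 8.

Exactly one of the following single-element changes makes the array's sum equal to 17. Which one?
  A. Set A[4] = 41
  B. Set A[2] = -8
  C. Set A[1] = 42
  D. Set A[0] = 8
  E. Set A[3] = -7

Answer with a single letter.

Option A: A[4] -16->41, delta=57, new_sum=8+(57)=65
Option B: A[2] -17->-8, delta=9, new_sum=8+(9)=17 <-- matches target
Option C: A[1] 20->42, delta=22, new_sum=8+(22)=30
Option D: A[0] 10->8, delta=-2, new_sum=8+(-2)=6
Option E: A[3] 11->-7, delta=-18, new_sum=8+(-18)=-10

Answer: B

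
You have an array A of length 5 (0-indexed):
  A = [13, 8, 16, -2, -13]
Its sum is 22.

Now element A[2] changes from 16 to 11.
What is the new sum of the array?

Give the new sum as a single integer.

Answer: 17

Derivation:
Old value at index 2: 16
New value at index 2: 11
Delta = 11 - 16 = -5
New sum = old_sum + delta = 22 + (-5) = 17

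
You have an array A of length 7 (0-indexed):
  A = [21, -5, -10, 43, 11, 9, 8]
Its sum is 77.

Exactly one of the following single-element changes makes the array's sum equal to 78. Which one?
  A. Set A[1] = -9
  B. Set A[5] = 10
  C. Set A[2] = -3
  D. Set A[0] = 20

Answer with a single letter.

Option A: A[1] -5->-9, delta=-4, new_sum=77+(-4)=73
Option B: A[5] 9->10, delta=1, new_sum=77+(1)=78 <-- matches target
Option C: A[2] -10->-3, delta=7, new_sum=77+(7)=84
Option D: A[0] 21->20, delta=-1, new_sum=77+(-1)=76

Answer: B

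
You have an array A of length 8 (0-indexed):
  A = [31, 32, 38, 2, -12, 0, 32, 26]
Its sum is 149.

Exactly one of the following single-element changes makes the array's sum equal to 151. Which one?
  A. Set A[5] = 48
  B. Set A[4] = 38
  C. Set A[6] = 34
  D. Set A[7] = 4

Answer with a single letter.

Answer: C

Derivation:
Option A: A[5] 0->48, delta=48, new_sum=149+(48)=197
Option B: A[4] -12->38, delta=50, new_sum=149+(50)=199
Option C: A[6] 32->34, delta=2, new_sum=149+(2)=151 <-- matches target
Option D: A[7] 26->4, delta=-22, new_sum=149+(-22)=127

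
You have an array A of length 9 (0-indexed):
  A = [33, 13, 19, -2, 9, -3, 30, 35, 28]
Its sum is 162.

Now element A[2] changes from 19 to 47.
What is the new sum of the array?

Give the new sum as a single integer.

Answer: 190

Derivation:
Old value at index 2: 19
New value at index 2: 47
Delta = 47 - 19 = 28
New sum = old_sum + delta = 162 + (28) = 190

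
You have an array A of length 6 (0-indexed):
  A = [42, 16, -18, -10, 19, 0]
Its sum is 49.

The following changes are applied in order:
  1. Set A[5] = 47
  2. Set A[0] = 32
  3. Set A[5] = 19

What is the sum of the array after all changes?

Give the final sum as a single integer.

Answer: 58

Derivation:
Initial sum: 49
Change 1: A[5] 0 -> 47, delta = 47, sum = 96
Change 2: A[0] 42 -> 32, delta = -10, sum = 86
Change 3: A[5] 47 -> 19, delta = -28, sum = 58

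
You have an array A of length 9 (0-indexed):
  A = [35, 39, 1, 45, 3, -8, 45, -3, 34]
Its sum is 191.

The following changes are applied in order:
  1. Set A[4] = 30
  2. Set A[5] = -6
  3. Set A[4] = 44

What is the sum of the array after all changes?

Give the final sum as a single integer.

Initial sum: 191
Change 1: A[4] 3 -> 30, delta = 27, sum = 218
Change 2: A[5] -8 -> -6, delta = 2, sum = 220
Change 3: A[4] 30 -> 44, delta = 14, sum = 234

Answer: 234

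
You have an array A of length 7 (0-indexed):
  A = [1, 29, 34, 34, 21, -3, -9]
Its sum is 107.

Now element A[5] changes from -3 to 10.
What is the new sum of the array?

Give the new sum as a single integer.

Answer: 120

Derivation:
Old value at index 5: -3
New value at index 5: 10
Delta = 10 - -3 = 13
New sum = old_sum + delta = 107 + (13) = 120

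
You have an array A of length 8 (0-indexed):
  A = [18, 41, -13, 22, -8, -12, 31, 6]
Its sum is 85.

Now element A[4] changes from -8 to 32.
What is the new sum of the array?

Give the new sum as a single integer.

Old value at index 4: -8
New value at index 4: 32
Delta = 32 - -8 = 40
New sum = old_sum + delta = 85 + (40) = 125

Answer: 125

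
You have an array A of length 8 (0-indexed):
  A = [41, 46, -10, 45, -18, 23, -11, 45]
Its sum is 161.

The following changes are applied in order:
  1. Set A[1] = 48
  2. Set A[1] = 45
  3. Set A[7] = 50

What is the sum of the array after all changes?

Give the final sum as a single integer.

Initial sum: 161
Change 1: A[1] 46 -> 48, delta = 2, sum = 163
Change 2: A[1] 48 -> 45, delta = -3, sum = 160
Change 3: A[7] 45 -> 50, delta = 5, sum = 165

Answer: 165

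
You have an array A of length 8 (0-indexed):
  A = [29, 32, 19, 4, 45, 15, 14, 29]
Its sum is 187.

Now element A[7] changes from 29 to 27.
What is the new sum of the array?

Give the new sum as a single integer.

Old value at index 7: 29
New value at index 7: 27
Delta = 27 - 29 = -2
New sum = old_sum + delta = 187 + (-2) = 185

Answer: 185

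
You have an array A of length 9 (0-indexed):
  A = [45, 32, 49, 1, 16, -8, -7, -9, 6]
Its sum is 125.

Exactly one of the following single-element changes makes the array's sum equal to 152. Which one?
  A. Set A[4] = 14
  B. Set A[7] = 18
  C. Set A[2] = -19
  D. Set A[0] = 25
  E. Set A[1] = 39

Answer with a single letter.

Answer: B

Derivation:
Option A: A[4] 16->14, delta=-2, new_sum=125+(-2)=123
Option B: A[7] -9->18, delta=27, new_sum=125+(27)=152 <-- matches target
Option C: A[2] 49->-19, delta=-68, new_sum=125+(-68)=57
Option D: A[0] 45->25, delta=-20, new_sum=125+(-20)=105
Option E: A[1] 32->39, delta=7, new_sum=125+(7)=132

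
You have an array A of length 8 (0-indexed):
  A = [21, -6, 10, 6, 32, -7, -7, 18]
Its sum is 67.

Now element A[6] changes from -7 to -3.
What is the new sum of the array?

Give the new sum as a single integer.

Old value at index 6: -7
New value at index 6: -3
Delta = -3 - -7 = 4
New sum = old_sum + delta = 67 + (4) = 71

Answer: 71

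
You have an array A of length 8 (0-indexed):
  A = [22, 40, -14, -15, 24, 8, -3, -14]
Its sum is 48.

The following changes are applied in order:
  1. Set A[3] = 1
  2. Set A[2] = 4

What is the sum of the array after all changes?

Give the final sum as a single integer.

Initial sum: 48
Change 1: A[3] -15 -> 1, delta = 16, sum = 64
Change 2: A[2] -14 -> 4, delta = 18, sum = 82

Answer: 82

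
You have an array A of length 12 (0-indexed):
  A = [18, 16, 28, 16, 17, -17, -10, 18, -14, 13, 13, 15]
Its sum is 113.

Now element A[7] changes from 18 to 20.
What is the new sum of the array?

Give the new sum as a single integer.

Old value at index 7: 18
New value at index 7: 20
Delta = 20 - 18 = 2
New sum = old_sum + delta = 113 + (2) = 115

Answer: 115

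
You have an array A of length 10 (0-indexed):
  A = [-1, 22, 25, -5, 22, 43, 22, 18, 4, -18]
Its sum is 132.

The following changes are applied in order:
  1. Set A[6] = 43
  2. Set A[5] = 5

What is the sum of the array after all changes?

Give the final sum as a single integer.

Initial sum: 132
Change 1: A[6] 22 -> 43, delta = 21, sum = 153
Change 2: A[5] 43 -> 5, delta = -38, sum = 115

Answer: 115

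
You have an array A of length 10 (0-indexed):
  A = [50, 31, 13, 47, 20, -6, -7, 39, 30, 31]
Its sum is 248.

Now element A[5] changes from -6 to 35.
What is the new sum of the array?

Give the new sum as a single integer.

Answer: 289

Derivation:
Old value at index 5: -6
New value at index 5: 35
Delta = 35 - -6 = 41
New sum = old_sum + delta = 248 + (41) = 289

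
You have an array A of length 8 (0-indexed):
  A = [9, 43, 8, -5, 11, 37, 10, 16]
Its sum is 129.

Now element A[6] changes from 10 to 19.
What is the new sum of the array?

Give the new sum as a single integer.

Old value at index 6: 10
New value at index 6: 19
Delta = 19 - 10 = 9
New sum = old_sum + delta = 129 + (9) = 138

Answer: 138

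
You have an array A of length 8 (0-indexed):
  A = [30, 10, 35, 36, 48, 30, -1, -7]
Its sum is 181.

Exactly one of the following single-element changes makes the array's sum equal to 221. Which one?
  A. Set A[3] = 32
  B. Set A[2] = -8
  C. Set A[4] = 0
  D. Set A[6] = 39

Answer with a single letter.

Answer: D

Derivation:
Option A: A[3] 36->32, delta=-4, new_sum=181+(-4)=177
Option B: A[2] 35->-8, delta=-43, new_sum=181+(-43)=138
Option C: A[4] 48->0, delta=-48, new_sum=181+(-48)=133
Option D: A[6] -1->39, delta=40, new_sum=181+(40)=221 <-- matches target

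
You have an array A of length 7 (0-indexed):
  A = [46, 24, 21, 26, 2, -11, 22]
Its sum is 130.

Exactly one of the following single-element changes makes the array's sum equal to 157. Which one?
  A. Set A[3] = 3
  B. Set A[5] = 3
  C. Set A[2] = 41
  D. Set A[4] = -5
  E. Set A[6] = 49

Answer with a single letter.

Option A: A[3] 26->3, delta=-23, new_sum=130+(-23)=107
Option B: A[5] -11->3, delta=14, new_sum=130+(14)=144
Option C: A[2] 21->41, delta=20, new_sum=130+(20)=150
Option D: A[4] 2->-5, delta=-7, new_sum=130+(-7)=123
Option E: A[6] 22->49, delta=27, new_sum=130+(27)=157 <-- matches target

Answer: E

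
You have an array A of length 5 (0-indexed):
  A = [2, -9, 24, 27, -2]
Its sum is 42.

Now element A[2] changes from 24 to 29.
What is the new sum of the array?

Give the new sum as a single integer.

Old value at index 2: 24
New value at index 2: 29
Delta = 29 - 24 = 5
New sum = old_sum + delta = 42 + (5) = 47

Answer: 47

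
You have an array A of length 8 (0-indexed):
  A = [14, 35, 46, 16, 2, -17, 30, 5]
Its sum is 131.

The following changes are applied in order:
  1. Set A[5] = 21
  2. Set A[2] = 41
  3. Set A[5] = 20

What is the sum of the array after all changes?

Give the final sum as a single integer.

Answer: 163

Derivation:
Initial sum: 131
Change 1: A[5] -17 -> 21, delta = 38, sum = 169
Change 2: A[2] 46 -> 41, delta = -5, sum = 164
Change 3: A[5] 21 -> 20, delta = -1, sum = 163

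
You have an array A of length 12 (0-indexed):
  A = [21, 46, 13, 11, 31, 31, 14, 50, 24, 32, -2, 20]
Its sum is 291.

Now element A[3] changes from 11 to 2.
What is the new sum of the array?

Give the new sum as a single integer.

Old value at index 3: 11
New value at index 3: 2
Delta = 2 - 11 = -9
New sum = old_sum + delta = 291 + (-9) = 282

Answer: 282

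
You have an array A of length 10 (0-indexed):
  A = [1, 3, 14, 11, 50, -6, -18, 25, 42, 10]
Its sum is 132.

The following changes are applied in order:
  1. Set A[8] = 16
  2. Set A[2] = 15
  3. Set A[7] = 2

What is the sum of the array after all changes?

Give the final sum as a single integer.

Initial sum: 132
Change 1: A[8] 42 -> 16, delta = -26, sum = 106
Change 2: A[2] 14 -> 15, delta = 1, sum = 107
Change 3: A[7] 25 -> 2, delta = -23, sum = 84

Answer: 84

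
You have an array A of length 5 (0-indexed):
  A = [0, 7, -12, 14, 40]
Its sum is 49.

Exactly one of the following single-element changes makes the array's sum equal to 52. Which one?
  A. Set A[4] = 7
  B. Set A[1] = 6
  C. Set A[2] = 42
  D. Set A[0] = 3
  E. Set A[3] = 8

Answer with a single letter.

Option A: A[4] 40->7, delta=-33, new_sum=49+(-33)=16
Option B: A[1] 7->6, delta=-1, new_sum=49+(-1)=48
Option C: A[2] -12->42, delta=54, new_sum=49+(54)=103
Option D: A[0] 0->3, delta=3, new_sum=49+(3)=52 <-- matches target
Option E: A[3] 14->8, delta=-6, new_sum=49+(-6)=43

Answer: D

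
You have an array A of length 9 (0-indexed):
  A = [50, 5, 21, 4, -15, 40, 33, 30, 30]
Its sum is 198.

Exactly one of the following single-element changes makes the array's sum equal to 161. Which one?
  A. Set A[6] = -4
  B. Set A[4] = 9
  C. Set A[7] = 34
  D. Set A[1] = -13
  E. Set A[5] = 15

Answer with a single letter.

Option A: A[6] 33->-4, delta=-37, new_sum=198+(-37)=161 <-- matches target
Option B: A[4] -15->9, delta=24, new_sum=198+(24)=222
Option C: A[7] 30->34, delta=4, new_sum=198+(4)=202
Option D: A[1] 5->-13, delta=-18, new_sum=198+(-18)=180
Option E: A[5] 40->15, delta=-25, new_sum=198+(-25)=173

Answer: A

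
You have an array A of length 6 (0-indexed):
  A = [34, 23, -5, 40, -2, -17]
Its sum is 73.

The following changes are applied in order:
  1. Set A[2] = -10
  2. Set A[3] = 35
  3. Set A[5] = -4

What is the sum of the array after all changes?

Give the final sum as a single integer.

Initial sum: 73
Change 1: A[2] -5 -> -10, delta = -5, sum = 68
Change 2: A[3] 40 -> 35, delta = -5, sum = 63
Change 3: A[5] -17 -> -4, delta = 13, sum = 76

Answer: 76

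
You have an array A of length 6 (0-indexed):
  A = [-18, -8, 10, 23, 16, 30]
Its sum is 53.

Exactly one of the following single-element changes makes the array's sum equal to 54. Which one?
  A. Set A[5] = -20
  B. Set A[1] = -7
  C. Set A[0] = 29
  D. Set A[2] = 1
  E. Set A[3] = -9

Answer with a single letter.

Option A: A[5] 30->-20, delta=-50, new_sum=53+(-50)=3
Option B: A[1] -8->-7, delta=1, new_sum=53+(1)=54 <-- matches target
Option C: A[0] -18->29, delta=47, new_sum=53+(47)=100
Option D: A[2] 10->1, delta=-9, new_sum=53+(-9)=44
Option E: A[3] 23->-9, delta=-32, new_sum=53+(-32)=21

Answer: B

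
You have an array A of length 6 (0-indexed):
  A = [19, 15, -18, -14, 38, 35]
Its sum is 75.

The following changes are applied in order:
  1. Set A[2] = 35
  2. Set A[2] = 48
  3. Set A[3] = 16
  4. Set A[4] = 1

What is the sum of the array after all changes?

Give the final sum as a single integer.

Initial sum: 75
Change 1: A[2] -18 -> 35, delta = 53, sum = 128
Change 2: A[2] 35 -> 48, delta = 13, sum = 141
Change 3: A[3] -14 -> 16, delta = 30, sum = 171
Change 4: A[4] 38 -> 1, delta = -37, sum = 134

Answer: 134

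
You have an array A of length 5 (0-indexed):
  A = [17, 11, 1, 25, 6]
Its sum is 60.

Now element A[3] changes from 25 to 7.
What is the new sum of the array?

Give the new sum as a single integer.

Answer: 42

Derivation:
Old value at index 3: 25
New value at index 3: 7
Delta = 7 - 25 = -18
New sum = old_sum + delta = 60 + (-18) = 42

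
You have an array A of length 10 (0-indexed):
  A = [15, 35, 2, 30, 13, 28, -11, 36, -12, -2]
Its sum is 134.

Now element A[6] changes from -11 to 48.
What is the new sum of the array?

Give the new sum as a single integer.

Old value at index 6: -11
New value at index 6: 48
Delta = 48 - -11 = 59
New sum = old_sum + delta = 134 + (59) = 193

Answer: 193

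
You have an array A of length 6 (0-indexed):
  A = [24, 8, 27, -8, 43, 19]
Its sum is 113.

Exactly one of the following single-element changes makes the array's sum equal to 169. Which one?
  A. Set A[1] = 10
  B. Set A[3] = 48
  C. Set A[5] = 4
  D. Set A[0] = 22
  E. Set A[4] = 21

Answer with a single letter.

Answer: B

Derivation:
Option A: A[1] 8->10, delta=2, new_sum=113+(2)=115
Option B: A[3] -8->48, delta=56, new_sum=113+(56)=169 <-- matches target
Option C: A[5] 19->4, delta=-15, new_sum=113+(-15)=98
Option D: A[0] 24->22, delta=-2, new_sum=113+(-2)=111
Option E: A[4] 43->21, delta=-22, new_sum=113+(-22)=91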